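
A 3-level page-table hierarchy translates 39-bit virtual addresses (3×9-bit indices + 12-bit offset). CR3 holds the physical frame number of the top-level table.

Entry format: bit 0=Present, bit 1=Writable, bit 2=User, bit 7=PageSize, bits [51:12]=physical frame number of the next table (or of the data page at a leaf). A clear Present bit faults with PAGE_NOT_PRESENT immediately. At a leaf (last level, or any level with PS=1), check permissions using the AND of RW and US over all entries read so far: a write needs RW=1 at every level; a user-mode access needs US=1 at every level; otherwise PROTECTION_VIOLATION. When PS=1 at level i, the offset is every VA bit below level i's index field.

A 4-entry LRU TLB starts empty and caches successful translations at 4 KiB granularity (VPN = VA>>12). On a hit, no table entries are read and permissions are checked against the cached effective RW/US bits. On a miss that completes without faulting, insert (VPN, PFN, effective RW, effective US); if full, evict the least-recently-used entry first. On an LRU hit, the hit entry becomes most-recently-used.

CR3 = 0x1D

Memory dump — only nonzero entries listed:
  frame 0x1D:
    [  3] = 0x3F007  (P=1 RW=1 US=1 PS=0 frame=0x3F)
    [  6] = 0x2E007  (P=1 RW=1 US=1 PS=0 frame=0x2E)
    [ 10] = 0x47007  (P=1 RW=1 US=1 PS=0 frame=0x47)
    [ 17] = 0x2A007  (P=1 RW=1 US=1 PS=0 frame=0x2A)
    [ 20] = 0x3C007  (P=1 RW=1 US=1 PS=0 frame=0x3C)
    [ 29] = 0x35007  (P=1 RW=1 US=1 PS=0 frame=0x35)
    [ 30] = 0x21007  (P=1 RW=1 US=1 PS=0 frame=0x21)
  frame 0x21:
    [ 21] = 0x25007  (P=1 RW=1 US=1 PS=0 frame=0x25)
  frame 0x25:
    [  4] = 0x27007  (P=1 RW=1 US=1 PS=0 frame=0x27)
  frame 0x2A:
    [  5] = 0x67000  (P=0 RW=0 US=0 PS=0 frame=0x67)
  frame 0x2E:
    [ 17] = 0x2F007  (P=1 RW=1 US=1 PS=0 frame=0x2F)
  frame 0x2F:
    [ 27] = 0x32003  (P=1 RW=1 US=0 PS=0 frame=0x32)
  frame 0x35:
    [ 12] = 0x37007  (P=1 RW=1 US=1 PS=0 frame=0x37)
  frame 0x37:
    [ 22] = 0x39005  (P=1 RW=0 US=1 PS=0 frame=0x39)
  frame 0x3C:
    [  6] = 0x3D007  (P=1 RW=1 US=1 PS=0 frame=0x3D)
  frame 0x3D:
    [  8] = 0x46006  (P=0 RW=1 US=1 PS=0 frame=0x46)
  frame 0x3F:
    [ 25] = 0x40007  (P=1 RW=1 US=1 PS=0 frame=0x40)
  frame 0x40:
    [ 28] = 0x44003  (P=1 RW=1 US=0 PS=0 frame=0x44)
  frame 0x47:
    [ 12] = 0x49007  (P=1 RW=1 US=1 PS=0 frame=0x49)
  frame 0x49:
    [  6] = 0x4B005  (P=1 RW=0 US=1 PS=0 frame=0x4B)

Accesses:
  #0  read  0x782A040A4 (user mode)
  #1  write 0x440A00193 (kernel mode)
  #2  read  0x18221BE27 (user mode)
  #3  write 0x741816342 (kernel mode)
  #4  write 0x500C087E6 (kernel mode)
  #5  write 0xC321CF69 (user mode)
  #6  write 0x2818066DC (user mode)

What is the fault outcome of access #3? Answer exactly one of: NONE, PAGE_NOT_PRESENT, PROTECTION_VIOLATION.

Trace:
#0 VA=0x782A040A4 (r,user):
  lvl0: tbl 0x1D, slot 30 ⇒ 0x21007 (P1/RW1/US1/PS0)
  lvl1: tbl 0x21, slot 21 ⇒ 0x25007 (P1/RW1/US1/PS0)
  lvl2: tbl 0x25, slot 4 ⇒ 0x27007 (P1/RW1/US1/PS0)
  ✓ 0x270A4  — 3 lookups
#1 VA=0x440A00193 (w,kernel):
  lvl0: tbl 0x1D, slot 17 ⇒ 0x2A007 (P1/RW1/US1/PS0)
  lvl1: tbl 0x2A, slot 5 ⇒ 0x67000 (P0/RW0/US0/PS0)
  → PAGE_NOT_PRESENT  (2 entries read)
#2 VA=0x18221BE27 (r,user):
  lvl0: tbl 0x1D, slot 6 ⇒ 0x2E007 (P1/RW1/US1/PS0)
  lvl1: tbl 0x2E, slot 17 ⇒ 0x2F007 (P1/RW1/US1/PS0)
  lvl2: tbl 0x2F, slot 27 ⇒ 0x32003 (P1/RW1/US0/PS0)
  → PROTECTION_VIOLATION  (3 entries read)
#3 VA=0x741816342 (w,kernel):
  lvl0: tbl 0x1D, slot 29 ⇒ 0x35007 (P1/RW1/US1/PS0)
  lvl1: tbl 0x35, slot 12 ⇒ 0x37007 (P1/RW1/US1/PS0)
  lvl2: tbl 0x37, slot 22 ⇒ 0x39005 (P1/RW0/US1/PS0)
  → PROTECTION_VIOLATION  (3 entries read)
#4 VA=0x500C087E6 (w,kernel):
  lvl0: tbl 0x1D, slot 20 ⇒ 0x3C007 (P1/RW1/US1/PS0)
  lvl1: tbl 0x3C, slot 6 ⇒ 0x3D007 (P1/RW1/US1/PS0)
  lvl2: tbl 0x3D, slot 8 ⇒ 0x46006 (P0/RW1/US1/PS0)
  → PAGE_NOT_PRESENT  (3 entries read)
#5 VA=0xC321CF69 (w,user):
  lvl0: tbl 0x1D, slot 3 ⇒ 0x3F007 (P1/RW1/US1/PS0)
  lvl1: tbl 0x3F, slot 25 ⇒ 0x40007 (P1/RW1/US1/PS0)
  lvl2: tbl 0x40, slot 28 ⇒ 0x44003 (P1/RW1/US0/PS0)
  → PROTECTION_VIOLATION  (3 entries read)
#6 VA=0x2818066DC (w,user):
  lvl0: tbl 0x1D, slot 10 ⇒ 0x47007 (P1/RW1/US1/PS0)
  lvl1: tbl 0x47, slot 12 ⇒ 0x49007 (P1/RW1/US1/PS0)
  lvl2: tbl 0x49, slot 6 ⇒ 0x4B005 (P1/RW0/US1/PS0)
  → PROTECTION_VIOLATION  (3 entries read)

Access #3 fault: PROTECTION_VIOLATION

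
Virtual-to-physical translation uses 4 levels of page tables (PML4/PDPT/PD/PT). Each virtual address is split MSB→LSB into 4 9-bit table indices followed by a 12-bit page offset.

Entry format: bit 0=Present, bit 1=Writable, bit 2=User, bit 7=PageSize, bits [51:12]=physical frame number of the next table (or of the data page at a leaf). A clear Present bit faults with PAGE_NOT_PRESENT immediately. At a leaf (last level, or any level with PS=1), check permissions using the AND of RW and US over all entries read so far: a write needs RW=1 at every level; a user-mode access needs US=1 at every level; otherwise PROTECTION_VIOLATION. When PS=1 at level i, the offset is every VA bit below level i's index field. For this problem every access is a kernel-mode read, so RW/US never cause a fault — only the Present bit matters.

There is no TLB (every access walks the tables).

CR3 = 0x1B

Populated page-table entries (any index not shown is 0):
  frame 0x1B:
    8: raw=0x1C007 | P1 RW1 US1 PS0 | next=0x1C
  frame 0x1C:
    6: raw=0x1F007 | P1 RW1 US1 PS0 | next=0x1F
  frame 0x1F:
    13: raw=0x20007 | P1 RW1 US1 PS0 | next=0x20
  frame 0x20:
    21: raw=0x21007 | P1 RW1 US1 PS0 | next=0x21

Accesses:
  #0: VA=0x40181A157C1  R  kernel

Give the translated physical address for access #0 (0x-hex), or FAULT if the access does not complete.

Walk each access:
#0 VA=0x40181A157C1 (r,kernel):
  L0: frame=0x1B idx=8 entry=0x1C007 [P=1 RW=1 US=1 PS=0]
  L1: frame=0x1C idx=6 entry=0x1F007 [P=1 RW=1 US=1 PS=0]
  L2: frame=0x1F idx=13 entry=0x20007 [P=1 RW=1 US=1 PS=0]
  L3: frame=0x20 idx=21 entry=0x21007 [P=1 RW=1 US=1 PS=0]
  → PA=0x217C1  (4 entries read)

Access #0 PA: 0x217C1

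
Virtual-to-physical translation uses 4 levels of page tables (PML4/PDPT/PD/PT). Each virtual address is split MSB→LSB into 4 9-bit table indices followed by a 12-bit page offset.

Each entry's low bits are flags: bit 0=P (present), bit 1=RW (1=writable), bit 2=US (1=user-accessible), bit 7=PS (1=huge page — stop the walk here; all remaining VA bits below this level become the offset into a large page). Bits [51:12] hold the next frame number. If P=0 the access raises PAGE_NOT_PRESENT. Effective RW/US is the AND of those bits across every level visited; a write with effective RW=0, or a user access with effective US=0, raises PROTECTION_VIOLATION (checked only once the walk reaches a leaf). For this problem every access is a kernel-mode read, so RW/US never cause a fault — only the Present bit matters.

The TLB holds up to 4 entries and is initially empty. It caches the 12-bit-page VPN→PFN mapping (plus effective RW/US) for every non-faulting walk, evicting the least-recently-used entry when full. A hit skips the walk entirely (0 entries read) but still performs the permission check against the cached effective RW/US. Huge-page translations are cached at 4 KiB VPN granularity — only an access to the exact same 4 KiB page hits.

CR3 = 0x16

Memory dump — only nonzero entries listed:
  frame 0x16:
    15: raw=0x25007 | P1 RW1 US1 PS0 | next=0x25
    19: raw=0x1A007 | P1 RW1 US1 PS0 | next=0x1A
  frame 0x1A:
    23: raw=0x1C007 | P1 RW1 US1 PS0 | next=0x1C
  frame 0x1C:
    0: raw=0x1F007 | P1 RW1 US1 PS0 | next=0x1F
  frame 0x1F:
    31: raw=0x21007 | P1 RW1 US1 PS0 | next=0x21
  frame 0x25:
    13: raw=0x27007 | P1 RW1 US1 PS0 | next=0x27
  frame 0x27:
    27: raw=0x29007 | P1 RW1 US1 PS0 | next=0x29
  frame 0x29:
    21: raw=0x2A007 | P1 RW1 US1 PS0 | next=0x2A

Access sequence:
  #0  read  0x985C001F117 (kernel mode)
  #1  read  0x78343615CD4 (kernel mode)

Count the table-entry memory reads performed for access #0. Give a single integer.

Walk each access:
#0 VA=0x985C001F117 (r,kernel):
  lvl0: tbl 0x16, slot 19 ⇒ 0x1A007 (P1/RW1/US1/PS0)
  lvl1: tbl 0x1A, slot 23 ⇒ 0x1C007 (P1/RW1/US1/PS0)
  lvl2: tbl 0x1C, slot 0 ⇒ 0x1F007 (P1/RW1/US1/PS0)
  lvl3: tbl 0x1F, slot 31 ⇒ 0x21007 (P1/RW1/US1/PS0)
  ✓ 0x21117  — 4 lookups
#1 VA=0x78343615CD4 (r,kernel):
  lvl0: tbl 0x16, slot 15 ⇒ 0x25007 (P1/RW1/US1/PS0)
  lvl1: tbl 0x25, slot 13 ⇒ 0x27007 (P1/RW1/US1/PS0)
  lvl2: tbl 0x27, slot 27 ⇒ 0x29007 (P1/RW1/US1/PS0)
  lvl3: tbl 0x29, slot 21 ⇒ 0x2A007 (P1/RW1/US1/PS0)
  ✓ 0x2ACD4  — 4 lookups

Entries read for #0: 4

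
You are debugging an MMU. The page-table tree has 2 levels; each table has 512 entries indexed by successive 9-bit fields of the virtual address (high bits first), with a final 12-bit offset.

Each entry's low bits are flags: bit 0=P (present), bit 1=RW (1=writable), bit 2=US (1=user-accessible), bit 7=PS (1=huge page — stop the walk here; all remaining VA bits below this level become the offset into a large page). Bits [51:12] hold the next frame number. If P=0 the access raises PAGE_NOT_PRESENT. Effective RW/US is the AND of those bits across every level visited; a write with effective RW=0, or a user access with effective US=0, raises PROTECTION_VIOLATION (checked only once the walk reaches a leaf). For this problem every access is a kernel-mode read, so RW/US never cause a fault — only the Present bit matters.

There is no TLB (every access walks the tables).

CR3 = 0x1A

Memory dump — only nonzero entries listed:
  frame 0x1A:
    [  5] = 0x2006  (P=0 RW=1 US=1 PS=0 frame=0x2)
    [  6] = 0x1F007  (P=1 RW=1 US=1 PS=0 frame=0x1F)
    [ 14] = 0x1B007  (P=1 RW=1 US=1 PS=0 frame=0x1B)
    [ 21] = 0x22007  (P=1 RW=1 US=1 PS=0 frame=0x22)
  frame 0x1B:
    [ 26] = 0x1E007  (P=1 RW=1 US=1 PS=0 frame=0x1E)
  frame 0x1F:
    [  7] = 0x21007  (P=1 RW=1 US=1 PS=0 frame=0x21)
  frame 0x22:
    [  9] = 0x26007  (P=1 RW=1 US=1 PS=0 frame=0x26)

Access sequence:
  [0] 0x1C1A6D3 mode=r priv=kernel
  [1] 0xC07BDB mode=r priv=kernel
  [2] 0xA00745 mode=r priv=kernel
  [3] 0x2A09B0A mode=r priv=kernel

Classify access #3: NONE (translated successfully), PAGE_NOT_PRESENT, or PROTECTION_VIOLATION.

Walk each access:
#0 VA=0x1C1A6D3 (r,kernel):
  [0] read 0x1A idx=14: raw=0x1B007 flags P=1 W=1 U=1 S=0
  [1] read 0x1B idx=26: raw=0x1E007 flags P=1 W=1 U=1 S=0
  → PA=0x1E6D3  (2 entries read)
#1 VA=0xC07BDB (r,kernel):
  [0] read 0x1A idx=6: raw=0x1F007 flags P=1 W=1 U=1 S=0
  [1] read 0x1F idx=7: raw=0x21007 flags P=1 W=1 U=1 S=0
  → PA=0x21BDB  (2 entries read)
#2 VA=0xA00745 (r,kernel):
  [0] read 0x1A idx=5: raw=0x2006 flags P=0 W=1 U=1 S=0
  ✗ PAGE_NOT_PRESENT  [1 reads]
#3 VA=0x2A09B0A (r,kernel):
  [0] read 0x1A idx=21: raw=0x22007 flags P=1 W=1 U=1 S=0
  [1] read 0x22 idx=9: raw=0x26007 flags P=1 W=1 U=1 S=0
  → PA=0x26B0A  (2 entries read)

Access #3 fault: NONE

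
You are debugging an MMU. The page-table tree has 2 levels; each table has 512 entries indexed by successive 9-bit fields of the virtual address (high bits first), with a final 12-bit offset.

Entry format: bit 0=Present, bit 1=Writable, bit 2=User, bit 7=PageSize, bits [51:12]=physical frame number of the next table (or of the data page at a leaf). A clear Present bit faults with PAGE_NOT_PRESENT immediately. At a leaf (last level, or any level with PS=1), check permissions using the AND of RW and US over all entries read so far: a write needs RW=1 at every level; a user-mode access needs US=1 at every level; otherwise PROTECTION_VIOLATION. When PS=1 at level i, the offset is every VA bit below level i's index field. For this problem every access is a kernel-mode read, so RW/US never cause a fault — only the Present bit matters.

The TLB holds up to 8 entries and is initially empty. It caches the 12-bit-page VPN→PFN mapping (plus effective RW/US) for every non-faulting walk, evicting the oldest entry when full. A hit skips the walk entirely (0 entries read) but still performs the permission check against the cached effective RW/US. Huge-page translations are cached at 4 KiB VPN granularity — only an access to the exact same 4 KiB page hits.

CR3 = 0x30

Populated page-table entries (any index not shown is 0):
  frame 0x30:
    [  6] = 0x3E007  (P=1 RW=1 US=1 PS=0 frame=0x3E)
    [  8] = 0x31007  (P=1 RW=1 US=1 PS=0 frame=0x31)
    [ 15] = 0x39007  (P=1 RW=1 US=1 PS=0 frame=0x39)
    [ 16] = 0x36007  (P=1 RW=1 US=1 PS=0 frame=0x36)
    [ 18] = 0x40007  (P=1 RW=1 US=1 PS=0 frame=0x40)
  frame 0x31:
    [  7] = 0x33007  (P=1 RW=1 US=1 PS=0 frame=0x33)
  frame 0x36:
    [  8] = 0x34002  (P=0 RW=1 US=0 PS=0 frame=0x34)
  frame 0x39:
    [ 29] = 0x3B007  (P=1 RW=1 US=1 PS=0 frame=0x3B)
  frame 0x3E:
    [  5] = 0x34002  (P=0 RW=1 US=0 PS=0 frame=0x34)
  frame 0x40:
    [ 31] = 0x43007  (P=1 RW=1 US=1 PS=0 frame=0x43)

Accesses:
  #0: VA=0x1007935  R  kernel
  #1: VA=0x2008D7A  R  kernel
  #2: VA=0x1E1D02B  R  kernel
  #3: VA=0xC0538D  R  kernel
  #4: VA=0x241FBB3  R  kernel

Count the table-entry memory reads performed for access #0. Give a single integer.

Trace:
#0 VA=0x1007935 (r,kernel):
  L0 @0x30[8] → 0x31007  P=1,RW=1,US=1,PS=0
  L1 @0x31[7] → 0x33007  P=1,RW=1,US=1,PS=0
  ✓ 0x33935  — 2 lookups
#1 VA=0x2008D7A (r,kernel):
  L0 @0x30[16] → 0x36007  P=1,RW=1,US=1,PS=0
  L1 @0x36[8] → 0x34002  P=0,RW=1,US=0,PS=0
  → PAGE_NOT_PRESENT  (2 entries read)
#2 VA=0x1E1D02B (r,kernel):
  L0 @0x30[15] → 0x39007  P=1,RW=1,US=1,PS=0
  L1 @0x39[29] → 0x3B007  P=1,RW=1,US=1,PS=0
  ✓ 0x3B02B  — 2 lookups
#3 VA=0xC0538D (r,kernel):
  L0 @0x30[6] → 0x3E007  P=1,RW=1,US=1,PS=0
  L1 @0x3E[5] → 0x34002  P=0,RW=1,US=0,PS=0
  → PAGE_NOT_PRESENT  (2 entries read)
#4 VA=0x241FBB3 (r,kernel):
  L0 @0x30[18] → 0x40007  P=1,RW=1,US=1,PS=0
  L1 @0x40[31] → 0x43007  P=1,RW=1,US=1,PS=0
  ✓ 0x43BB3  — 2 lookups

Entries read for #0: 2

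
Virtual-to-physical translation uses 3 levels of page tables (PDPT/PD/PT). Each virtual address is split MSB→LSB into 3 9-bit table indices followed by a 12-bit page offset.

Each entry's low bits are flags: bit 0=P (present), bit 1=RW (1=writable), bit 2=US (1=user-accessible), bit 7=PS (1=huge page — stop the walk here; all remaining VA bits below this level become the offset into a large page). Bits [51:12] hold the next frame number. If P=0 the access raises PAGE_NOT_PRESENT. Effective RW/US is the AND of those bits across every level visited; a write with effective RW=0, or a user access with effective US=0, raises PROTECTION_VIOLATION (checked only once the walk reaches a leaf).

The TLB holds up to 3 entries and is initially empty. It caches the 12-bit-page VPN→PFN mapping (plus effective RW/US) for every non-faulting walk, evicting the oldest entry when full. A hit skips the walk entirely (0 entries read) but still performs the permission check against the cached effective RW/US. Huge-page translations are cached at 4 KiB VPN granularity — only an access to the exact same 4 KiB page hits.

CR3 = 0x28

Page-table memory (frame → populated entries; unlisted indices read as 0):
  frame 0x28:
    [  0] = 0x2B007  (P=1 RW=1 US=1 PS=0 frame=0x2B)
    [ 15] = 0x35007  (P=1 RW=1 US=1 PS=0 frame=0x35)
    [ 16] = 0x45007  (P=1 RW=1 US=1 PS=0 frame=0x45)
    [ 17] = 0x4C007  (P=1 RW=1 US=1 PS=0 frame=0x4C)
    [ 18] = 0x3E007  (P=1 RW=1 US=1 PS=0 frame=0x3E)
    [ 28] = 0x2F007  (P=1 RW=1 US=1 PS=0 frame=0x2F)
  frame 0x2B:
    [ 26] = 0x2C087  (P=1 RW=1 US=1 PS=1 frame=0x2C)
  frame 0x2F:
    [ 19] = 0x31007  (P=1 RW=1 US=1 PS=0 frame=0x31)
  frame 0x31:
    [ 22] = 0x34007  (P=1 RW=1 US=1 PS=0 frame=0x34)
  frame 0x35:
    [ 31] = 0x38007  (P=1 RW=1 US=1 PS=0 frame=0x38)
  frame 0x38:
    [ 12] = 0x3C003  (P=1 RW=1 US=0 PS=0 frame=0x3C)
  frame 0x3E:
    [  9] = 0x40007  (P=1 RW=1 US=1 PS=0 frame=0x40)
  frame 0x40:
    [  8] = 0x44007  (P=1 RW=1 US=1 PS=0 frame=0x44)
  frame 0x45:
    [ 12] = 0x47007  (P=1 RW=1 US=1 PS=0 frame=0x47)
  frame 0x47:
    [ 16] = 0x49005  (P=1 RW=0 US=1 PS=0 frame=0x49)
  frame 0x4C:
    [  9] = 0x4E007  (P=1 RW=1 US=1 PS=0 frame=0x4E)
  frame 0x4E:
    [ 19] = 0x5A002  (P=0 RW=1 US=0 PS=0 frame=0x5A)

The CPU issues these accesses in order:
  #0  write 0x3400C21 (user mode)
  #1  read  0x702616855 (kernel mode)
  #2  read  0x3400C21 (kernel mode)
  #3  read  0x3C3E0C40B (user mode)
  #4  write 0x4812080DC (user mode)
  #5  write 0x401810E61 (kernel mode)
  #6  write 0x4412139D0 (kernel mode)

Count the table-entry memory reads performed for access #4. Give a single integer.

Per-access translation:
#0 VA=0x3400C21 (w,user):
  L0 @0x28[0] → 0x2B007  P=1,RW=1,US=1,PS=0
  L1 @0x2B[26] → 0x2C087  P=1,RW=1,US=1,PS=1
  → PA=0x2CC21 (huge @L1)  (2 entries read)
#1 VA=0x702616855 (r,kernel):
  L0 @0x28[28] → 0x2F007  P=1,RW=1,US=1,PS=0
  L1 @0x2F[19] → 0x31007  P=1,RW=1,US=1,PS=0
  L2 @0x31[22] → 0x34007  P=1,RW=1,US=1,PS=0
  → PA=0x34855  (3 entries read)
#2 VA=0x3400C21 (r,kernel):
  TLB hit vpn=0x3400 → PA=0x2CC21
#3 VA=0x3C3E0C40B (r,user):
  L0 @0x28[15] → 0x35007  P=1,RW=1,US=1,PS=0
  L1 @0x35[31] → 0x38007  P=1,RW=1,US=1,PS=0
  L2 @0x38[12] → 0x3C003  P=1,RW=1,US=0,PS=0
  ✗ PROTECTION_VIOLATION  [3 reads]
#4 VA=0x4812080DC (w,user):
  L0 @0x28[18] → 0x3E007  P=1,RW=1,US=1,PS=0
  L1 @0x3E[9] → 0x40007  P=1,RW=1,US=1,PS=0
  L2 @0x40[8] → 0x44007  P=1,RW=1,US=1,PS=0
  → PA=0x440DC  (3 entries read)
#5 VA=0x401810E61 (w,kernel):
  L0 @0x28[16] → 0x45007  P=1,RW=1,US=1,PS=0
  L1 @0x45[12] → 0x47007  P=1,RW=1,US=1,PS=0
  L2 @0x47[16] → 0x49005  P=1,RW=0,US=1,PS=0
  ✗ PROTECTION_VIOLATION  [3 reads]
#6 VA=0x4412139D0 (w,kernel):
  L0 @0x28[17] → 0x4C007  P=1,RW=1,US=1,PS=0
  L1 @0x4C[9] → 0x4E007  P=1,RW=1,US=1,PS=0
  L2 @0x4E[19] → 0x5A002  P=0,RW=1,US=0,PS=0
  ✗ PAGE_NOT_PRESENT  [3 reads]

Entries read for #4: 3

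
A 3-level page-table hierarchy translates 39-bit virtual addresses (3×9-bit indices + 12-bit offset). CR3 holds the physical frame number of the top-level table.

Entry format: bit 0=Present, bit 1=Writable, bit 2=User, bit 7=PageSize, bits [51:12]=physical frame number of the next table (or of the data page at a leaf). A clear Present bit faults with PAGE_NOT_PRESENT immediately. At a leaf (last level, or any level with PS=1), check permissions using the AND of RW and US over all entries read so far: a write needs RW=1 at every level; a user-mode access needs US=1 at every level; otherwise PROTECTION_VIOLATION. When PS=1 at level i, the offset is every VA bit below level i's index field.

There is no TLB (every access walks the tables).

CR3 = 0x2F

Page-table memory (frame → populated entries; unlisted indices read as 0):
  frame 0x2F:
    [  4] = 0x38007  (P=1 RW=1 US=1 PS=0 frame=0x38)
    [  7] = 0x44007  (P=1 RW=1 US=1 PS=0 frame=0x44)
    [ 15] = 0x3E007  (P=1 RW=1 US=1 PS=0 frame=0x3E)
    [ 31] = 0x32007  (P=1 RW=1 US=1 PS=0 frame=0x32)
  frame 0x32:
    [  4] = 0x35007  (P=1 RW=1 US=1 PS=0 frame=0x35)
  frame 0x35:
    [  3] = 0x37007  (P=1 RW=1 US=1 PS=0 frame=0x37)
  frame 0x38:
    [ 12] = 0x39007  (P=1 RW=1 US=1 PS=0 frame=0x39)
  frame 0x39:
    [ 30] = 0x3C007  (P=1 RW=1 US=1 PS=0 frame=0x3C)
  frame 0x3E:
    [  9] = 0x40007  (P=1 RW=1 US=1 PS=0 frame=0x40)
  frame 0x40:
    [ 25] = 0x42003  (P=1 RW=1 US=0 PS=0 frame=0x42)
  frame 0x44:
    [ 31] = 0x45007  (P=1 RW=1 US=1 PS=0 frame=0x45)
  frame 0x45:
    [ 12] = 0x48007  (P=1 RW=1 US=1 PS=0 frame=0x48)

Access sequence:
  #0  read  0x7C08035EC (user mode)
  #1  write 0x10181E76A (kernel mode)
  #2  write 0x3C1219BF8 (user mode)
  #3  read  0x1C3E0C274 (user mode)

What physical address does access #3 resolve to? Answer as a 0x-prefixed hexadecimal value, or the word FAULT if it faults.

Trace:
#0 VA=0x7C08035EC (r,user):
  L0 @0x2F[31] → 0x32007  P=1,RW=1,US=1,PS=0
  L1 @0x32[4] → 0x35007  P=1,RW=1,US=1,PS=0
  L2 @0x35[3] → 0x37007  P=1,RW=1,US=1,PS=0
  → PA=0x375EC  (3 entries read)
#1 VA=0x10181E76A (w,kernel):
  L0 @0x2F[4] → 0x38007  P=1,RW=1,US=1,PS=0
  L1 @0x38[12] → 0x39007  P=1,RW=1,US=1,PS=0
  L2 @0x39[30] → 0x3C007  P=1,RW=1,US=1,PS=0
  → PA=0x3C76A  (3 entries read)
#2 VA=0x3C1219BF8 (w,user):
  L0 @0x2F[15] → 0x3E007  P=1,RW=1,US=1,PS=0
  L1 @0x3E[9] → 0x40007  P=1,RW=1,US=1,PS=0
  L2 @0x40[25] → 0x42003  P=1,RW=1,US=0,PS=0
  ⇒ fault: PROTECTION_VIOLATION  — 3 lookups
#3 VA=0x1C3E0C274 (r,user):
  L0 @0x2F[7] → 0x44007  P=1,RW=1,US=1,PS=0
  L1 @0x44[31] → 0x45007  P=1,RW=1,US=1,PS=0
  L2 @0x45[12] → 0x48007  P=1,RW=1,US=1,PS=0
  → PA=0x48274  (3 entries read)

Access #3 PA: 0x48274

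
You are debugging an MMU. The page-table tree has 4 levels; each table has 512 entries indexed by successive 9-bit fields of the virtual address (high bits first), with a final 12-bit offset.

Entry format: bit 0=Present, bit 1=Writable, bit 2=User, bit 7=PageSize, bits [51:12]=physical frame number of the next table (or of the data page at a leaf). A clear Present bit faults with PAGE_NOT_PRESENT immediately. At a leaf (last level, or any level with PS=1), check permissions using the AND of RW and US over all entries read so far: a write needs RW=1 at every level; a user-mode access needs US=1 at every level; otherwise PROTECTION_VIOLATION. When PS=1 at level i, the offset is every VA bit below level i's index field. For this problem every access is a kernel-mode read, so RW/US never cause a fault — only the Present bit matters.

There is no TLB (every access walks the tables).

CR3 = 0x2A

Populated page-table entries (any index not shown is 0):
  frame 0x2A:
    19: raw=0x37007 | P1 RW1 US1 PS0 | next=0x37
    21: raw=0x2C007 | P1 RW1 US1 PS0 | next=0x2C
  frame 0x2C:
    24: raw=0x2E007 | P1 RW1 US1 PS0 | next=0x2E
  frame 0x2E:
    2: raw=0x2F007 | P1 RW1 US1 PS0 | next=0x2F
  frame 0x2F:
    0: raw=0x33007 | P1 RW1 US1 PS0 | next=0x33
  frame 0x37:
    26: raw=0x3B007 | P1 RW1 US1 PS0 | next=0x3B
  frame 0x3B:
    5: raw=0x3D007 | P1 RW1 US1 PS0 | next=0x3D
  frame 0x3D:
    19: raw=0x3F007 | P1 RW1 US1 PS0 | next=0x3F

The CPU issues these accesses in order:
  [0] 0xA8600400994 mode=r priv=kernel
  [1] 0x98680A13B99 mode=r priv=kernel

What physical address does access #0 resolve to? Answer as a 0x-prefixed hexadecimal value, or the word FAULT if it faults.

Walk each access:
#0 VA=0xA8600400994 (r,kernel):
  L0 @0x2A[21] → 0x2C007  P=1,RW=1,US=1,PS=0
  L1 @0x2C[24] → 0x2E007  P=1,RW=1,US=1,PS=0
  L2 @0x2E[2] → 0x2F007  P=1,RW=1,US=1,PS=0
  L3 @0x2F[0] → 0x33007  P=1,RW=1,US=1,PS=0
  ⇒ phys 0x33994  [4 reads]
#1 VA=0x98680A13B99 (r,kernel):
  L0 @0x2A[19] → 0x37007  P=1,RW=1,US=1,PS=0
  L1 @0x37[26] → 0x3B007  P=1,RW=1,US=1,PS=0
  L2 @0x3B[5] → 0x3D007  P=1,RW=1,US=1,PS=0
  L3 @0x3D[19] → 0x3F007  P=1,RW=1,US=1,PS=0
  ⇒ phys 0x3FB99  [4 reads]

Access #0 PA: 0x33994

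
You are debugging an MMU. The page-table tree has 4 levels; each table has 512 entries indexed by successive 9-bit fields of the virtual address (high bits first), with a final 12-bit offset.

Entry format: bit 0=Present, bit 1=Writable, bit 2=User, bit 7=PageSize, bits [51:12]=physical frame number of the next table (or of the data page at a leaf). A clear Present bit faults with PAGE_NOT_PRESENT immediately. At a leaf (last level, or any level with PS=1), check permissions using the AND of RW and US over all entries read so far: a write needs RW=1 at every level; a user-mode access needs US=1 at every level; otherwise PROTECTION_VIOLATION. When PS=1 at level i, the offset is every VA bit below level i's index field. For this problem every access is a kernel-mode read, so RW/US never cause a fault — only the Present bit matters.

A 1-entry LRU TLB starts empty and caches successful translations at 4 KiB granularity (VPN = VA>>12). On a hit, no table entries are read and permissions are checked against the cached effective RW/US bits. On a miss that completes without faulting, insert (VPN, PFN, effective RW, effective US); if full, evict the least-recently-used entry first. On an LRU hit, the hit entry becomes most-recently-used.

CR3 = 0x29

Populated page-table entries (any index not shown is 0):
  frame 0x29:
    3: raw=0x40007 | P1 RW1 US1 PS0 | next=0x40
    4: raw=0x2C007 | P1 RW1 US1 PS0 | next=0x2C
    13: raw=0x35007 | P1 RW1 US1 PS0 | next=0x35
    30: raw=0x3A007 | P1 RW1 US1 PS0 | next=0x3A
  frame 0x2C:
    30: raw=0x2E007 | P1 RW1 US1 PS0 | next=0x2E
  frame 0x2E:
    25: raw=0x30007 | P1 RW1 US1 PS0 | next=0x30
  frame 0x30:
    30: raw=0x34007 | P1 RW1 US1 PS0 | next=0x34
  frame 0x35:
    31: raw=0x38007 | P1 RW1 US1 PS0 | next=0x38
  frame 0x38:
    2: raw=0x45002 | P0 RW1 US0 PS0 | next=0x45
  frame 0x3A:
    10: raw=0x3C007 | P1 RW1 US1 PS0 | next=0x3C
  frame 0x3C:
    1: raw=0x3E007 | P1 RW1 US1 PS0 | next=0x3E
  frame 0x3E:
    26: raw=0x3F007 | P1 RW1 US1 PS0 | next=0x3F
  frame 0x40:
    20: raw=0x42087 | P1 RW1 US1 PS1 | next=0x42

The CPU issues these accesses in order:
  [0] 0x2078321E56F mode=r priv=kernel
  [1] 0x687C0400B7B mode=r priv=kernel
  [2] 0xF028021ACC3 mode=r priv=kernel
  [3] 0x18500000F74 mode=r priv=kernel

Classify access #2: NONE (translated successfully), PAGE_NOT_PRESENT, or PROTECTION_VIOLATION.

Trace:
#0 VA=0x2078321E56F (r,kernel):
  L0: frame=0x29 idx=4 entry=0x2C007 [P=1 RW=1 US=1 PS=0]
  L1: frame=0x2C idx=30 entry=0x2E007 [P=1 RW=1 US=1 PS=0]
  L2: frame=0x2E idx=25 entry=0x30007 [P=1 RW=1 US=1 PS=0]
  L3: frame=0x30 idx=30 entry=0x34007 [P=1 RW=1 US=1 PS=0]
  ✓ 0x3456F  — 4 lookups
#1 VA=0x687C0400B7B (r,kernel):
  L0: frame=0x29 idx=13 entry=0x35007 [P=1 RW=1 US=1 PS=0]
  L1: frame=0x35 idx=31 entry=0x38007 [P=1 RW=1 US=1 PS=0]
  L2: frame=0x38 idx=2 entry=0x45002 [P=0 RW=1 US=0 PS=0]
  ⇒ fault: PAGE_NOT_PRESENT  — 3 lookups
#2 VA=0xF028021ACC3 (r,kernel):
  L0: frame=0x29 idx=30 entry=0x3A007 [P=1 RW=1 US=1 PS=0]
  L1: frame=0x3A idx=10 entry=0x3C007 [P=1 RW=1 US=1 PS=0]
  L2: frame=0x3C idx=1 entry=0x3E007 [P=1 RW=1 US=1 PS=0]
  L3: frame=0x3E idx=26 entry=0x3F007 [P=1 RW=1 US=1 PS=0]
  ✓ 0x3FCC3  — 4 lookups
#3 VA=0x18500000F74 (r,kernel):
  L0: frame=0x29 idx=3 entry=0x40007 [P=1 RW=1 US=1 PS=0]
  L1: frame=0x40 idx=20 entry=0x42087 [P=1 RW=1 US=1 PS=1]
  ✓ 0x42F74 (huge @L1)  — 2 lookups

Access #2 fault: NONE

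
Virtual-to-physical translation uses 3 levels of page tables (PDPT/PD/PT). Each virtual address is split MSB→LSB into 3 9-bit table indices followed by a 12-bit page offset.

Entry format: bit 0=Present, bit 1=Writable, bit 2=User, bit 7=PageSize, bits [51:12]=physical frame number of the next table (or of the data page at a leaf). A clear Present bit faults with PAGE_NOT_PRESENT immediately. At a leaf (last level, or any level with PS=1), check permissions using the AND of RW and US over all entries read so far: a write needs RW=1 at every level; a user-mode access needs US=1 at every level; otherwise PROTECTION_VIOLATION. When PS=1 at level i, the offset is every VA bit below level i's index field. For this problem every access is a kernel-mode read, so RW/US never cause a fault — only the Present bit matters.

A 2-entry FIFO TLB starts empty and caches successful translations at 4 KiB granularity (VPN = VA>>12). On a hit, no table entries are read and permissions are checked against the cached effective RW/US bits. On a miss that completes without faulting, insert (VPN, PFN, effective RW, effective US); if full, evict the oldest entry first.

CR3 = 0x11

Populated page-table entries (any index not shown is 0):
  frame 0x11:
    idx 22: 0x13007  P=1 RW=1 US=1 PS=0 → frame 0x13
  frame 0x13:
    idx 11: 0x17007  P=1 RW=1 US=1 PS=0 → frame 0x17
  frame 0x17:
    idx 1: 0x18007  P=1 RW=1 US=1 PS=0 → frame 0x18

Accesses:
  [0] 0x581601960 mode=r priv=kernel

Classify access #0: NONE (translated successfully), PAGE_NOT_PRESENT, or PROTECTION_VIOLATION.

Per-access translation:
#0 VA=0x581601960 (r,kernel):
  L0 @0x11[22] → 0x13007  P=1,RW=1,US=1,PS=0
  L1 @0x13[11] → 0x17007  P=1,RW=1,US=1,PS=0
  L2 @0x17[1] → 0x18007  P=1,RW=1,US=1,PS=0
  → PA=0x18960  (3 entries read)

Access #0 fault: NONE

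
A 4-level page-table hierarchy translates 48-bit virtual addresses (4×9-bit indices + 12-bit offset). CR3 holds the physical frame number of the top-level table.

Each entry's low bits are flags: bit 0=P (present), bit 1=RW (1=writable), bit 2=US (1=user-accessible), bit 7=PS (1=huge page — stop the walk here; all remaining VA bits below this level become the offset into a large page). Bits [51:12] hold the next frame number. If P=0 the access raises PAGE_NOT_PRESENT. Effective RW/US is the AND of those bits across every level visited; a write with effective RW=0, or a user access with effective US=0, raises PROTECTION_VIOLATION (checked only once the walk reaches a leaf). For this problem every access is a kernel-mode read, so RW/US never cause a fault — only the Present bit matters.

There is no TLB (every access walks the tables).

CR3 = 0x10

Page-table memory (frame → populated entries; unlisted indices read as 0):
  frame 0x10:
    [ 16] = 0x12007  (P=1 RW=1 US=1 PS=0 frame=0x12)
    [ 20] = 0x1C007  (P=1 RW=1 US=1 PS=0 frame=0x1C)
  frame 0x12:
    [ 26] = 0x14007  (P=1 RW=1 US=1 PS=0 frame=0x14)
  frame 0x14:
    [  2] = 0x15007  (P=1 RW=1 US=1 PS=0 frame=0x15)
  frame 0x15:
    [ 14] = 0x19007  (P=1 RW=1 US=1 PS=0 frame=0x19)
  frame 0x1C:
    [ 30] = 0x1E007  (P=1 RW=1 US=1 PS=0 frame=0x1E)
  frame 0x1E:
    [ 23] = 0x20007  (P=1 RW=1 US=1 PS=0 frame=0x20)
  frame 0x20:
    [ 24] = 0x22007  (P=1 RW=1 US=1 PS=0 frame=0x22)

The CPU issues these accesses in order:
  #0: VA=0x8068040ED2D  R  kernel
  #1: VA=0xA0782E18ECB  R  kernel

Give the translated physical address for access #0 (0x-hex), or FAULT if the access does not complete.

Per-access translation:
#0 VA=0x8068040ED2D (r,kernel):
  lvl0: tbl 0x10, slot 16 ⇒ 0x12007 (P1/RW1/US1/PS0)
  lvl1: tbl 0x12, slot 26 ⇒ 0x14007 (P1/RW1/US1/PS0)
  lvl2: tbl 0x14, slot 2 ⇒ 0x15007 (P1/RW1/US1/PS0)
  lvl3: tbl 0x15, slot 14 ⇒ 0x19007 (P1/RW1/US1/PS0)
  ✓ 0x19D2D  — 4 lookups
#1 VA=0xA0782E18ECB (r,kernel):
  lvl0: tbl 0x10, slot 20 ⇒ 0x1C007 (P1/RW1/US1/PS0)
  lvl1: tbl 0x1C, slot 30 ⇒ 0x1E007 (P1/RW1/US1/PS0)
  lvl2: tbl 0x1E, slot 23 ⇒ 0x20007 (P1/RW1/US1/PS0)
  lvl3: tbl 0x20, slot 24 ⇒ 0x22007 (P1/RW1/US1/PS0)
  ✓ 0x22ECB  — 4 lookups

Access #0 PA: 0x19D2D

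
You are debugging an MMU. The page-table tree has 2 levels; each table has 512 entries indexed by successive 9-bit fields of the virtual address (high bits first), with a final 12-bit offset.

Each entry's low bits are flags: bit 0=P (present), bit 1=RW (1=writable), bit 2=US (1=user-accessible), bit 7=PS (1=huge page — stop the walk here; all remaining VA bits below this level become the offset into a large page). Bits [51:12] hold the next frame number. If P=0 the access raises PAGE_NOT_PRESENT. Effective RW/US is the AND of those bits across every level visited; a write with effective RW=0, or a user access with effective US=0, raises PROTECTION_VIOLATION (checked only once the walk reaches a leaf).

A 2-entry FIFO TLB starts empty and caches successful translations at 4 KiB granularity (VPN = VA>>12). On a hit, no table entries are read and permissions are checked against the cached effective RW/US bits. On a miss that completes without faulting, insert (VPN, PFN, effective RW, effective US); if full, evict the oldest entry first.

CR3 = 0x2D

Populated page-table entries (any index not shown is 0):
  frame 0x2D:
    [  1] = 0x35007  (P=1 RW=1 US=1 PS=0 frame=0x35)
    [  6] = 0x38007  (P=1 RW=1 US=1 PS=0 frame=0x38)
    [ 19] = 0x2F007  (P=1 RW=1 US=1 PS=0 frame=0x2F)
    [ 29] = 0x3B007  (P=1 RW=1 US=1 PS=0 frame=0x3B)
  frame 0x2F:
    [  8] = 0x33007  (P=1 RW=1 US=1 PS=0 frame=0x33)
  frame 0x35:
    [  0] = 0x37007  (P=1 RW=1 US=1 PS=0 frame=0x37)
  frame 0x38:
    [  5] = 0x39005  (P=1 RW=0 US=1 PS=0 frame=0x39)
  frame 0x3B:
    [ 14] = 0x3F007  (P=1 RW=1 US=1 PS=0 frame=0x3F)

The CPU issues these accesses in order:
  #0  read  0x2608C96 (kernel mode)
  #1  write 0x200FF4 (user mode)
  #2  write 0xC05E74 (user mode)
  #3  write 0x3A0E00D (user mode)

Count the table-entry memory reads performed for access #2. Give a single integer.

Trace:
#0 VA=0x2608C96 (r,kernel):
  [0] read 0x2D idx=19: raw=0x2F007 flags P=1 W=1 U=1 S=0
  [1] read 0x2F idx=8: raw=0x33007 flags P=1 W=1 U=1 S=0
  ⇒ phys 0x33C96  [2 reads]
#1 VA=0x200FF4 (w,user):
  [0] read 0x2D idx=1: raw=0x35007 flags P=1 W=1 U=1 S=0
  [1] read 0x35 idx=0: raw=0x37007 flags P=1 W=1 U=1 S=0
  ⇒ phys 0x37FF4  [2 reads]
#2 VA=0xC05E74 (w,user):
  [0] read 0x2D idx=6: raw=0x38007 flags P=1 W=1 U=1 S=0
  [1] read 0x38 idx=5: raw=0x39005 flags P=1 W=0 U=1 S=0
  ✗ PROTECTION_VIOLATION  [2 reads]
#3 VA=0x3A0E00D (w,user):
  [0] read 0x2D idx=29: raw=0x3B007 flags P=1 W=1 U=1 S=0
  [1] read 0x3B idx=14: raw=0x3F007 flags P=1 W=1 U=1 S=0
  ⇒ phys 0x3F00D  [2 reads]

Entries read for #2: 2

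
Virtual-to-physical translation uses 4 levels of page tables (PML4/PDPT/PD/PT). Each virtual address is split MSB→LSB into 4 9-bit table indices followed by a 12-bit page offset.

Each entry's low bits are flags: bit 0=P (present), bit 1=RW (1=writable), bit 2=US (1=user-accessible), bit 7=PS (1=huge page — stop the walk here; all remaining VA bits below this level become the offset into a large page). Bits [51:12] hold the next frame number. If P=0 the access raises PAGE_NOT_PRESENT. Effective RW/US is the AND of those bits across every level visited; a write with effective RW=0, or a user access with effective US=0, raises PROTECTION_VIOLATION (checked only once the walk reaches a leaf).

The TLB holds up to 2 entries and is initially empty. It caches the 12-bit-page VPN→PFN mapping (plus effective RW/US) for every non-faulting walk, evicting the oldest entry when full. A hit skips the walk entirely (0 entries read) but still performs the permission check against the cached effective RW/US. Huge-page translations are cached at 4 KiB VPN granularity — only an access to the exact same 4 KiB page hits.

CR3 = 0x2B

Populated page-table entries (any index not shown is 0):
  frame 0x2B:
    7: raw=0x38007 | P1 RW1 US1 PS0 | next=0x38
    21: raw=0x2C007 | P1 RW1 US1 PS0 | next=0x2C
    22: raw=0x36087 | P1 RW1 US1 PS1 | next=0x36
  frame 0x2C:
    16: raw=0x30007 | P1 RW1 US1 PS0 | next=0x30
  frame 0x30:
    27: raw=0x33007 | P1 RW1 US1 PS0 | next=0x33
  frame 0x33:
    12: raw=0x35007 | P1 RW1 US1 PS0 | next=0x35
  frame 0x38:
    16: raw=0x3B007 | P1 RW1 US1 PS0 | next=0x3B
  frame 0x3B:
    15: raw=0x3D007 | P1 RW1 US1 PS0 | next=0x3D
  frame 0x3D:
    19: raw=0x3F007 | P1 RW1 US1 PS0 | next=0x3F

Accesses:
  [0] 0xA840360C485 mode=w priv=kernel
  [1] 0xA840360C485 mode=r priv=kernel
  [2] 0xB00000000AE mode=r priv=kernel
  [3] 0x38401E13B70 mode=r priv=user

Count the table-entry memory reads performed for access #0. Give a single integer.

Walk each access:
#0 VA=0xA840360C485 (w,kernel):
  L0: frame=0x2B idx=21 entry=0x2C007 [P=1 RW=1 US=1 PS=0]
  L1: frame=0x2C idx=16 entry=0x30007 [P=1 RW=1 US=1 PS=0]
  L2: frame=0x30 idx=27 entry=0x33007 [P=1 RW=1 US=1 PS=0]
  L3: frame=0x33 idx=12 entry=0x35007 [P=1 RW=1 US=1 PS=0]
  ⇒ phys 0x35485  [4 reads]
#1 VA=0xA840360C485 (r,kernel):
  TLB hit vpn=0xA840360C → PA=0x35485
#2 VA=0xB00000000AE (r,kernel):
  L0: frame=0x2B idx=22 entry=0x36087 [P=1 RW=1 US=1 PS=1]
  ⇒ phys 0x360AE (huge @L0)  [1 reads]
#3 VA=0x38401E13B70 (r,user):
  L0: frame=0x2B idx=7 entry=0x38007 [P=1 RW=1 US=1 PS=0]
  L1: frame=0x38 idx=16 entry=0x3B007 [P=1 RW=1 US=1 PS=0]
  L2: frame=0x3B idx=15 entry=0x3D007 [P=1 RW=1 US=1 PS=0]
  L3: frame=0x3D idx=19 entry=0x3F007 [P=1 RW=1 US=1 PS=0]
  ⇒ phys 0x3FB70  [4 reads]

Entries read for #0: 4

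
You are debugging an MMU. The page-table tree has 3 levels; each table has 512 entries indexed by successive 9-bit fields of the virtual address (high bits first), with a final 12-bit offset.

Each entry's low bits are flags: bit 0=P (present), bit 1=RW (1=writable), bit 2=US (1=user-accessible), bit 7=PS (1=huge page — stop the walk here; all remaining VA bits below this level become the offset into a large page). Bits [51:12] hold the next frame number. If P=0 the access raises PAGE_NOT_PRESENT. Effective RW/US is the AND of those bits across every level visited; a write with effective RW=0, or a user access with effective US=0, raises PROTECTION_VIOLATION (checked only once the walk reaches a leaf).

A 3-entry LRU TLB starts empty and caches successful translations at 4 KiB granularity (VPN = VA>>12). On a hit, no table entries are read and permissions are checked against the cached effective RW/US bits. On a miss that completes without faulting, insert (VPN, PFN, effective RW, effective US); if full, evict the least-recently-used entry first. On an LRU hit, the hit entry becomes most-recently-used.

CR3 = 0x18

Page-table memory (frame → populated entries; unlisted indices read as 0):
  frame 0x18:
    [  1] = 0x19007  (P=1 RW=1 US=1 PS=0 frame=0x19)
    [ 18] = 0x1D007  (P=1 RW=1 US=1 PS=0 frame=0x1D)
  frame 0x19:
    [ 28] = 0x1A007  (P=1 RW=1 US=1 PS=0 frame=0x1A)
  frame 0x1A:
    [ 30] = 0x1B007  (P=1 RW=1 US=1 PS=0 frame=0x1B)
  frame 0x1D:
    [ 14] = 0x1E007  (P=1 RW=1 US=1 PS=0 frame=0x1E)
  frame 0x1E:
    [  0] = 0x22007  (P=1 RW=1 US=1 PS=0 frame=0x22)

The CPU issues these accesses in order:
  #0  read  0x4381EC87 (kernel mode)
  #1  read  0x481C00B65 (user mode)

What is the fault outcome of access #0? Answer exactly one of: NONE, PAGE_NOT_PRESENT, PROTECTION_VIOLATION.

Per-access translation:
#0 VA=0x4381EC87 (r,kernel):
  lvl0: tbl 0x18, slot 1 ⇒ 0x19007 (P1/RW1/US1/PS0)
  lvl1: tbl 0x19, slot 28 ⇒ 0x1A007 (P1/RW1/US1/PS0)
  lvl2: tbl 0x1A, slot 30 ⇒ 0x1B007 (P1/RW1/US1/PS0)
  ✓ 0x1BC87  — 3 lookups
#1 VA=0x481C00B65 (r,user):
  lvl0: tbl 0x18, slot 18 ⇒ 0x1D007 (P1/RW1/US1/PS0)
  lvl1: tbl 0x1D, slot 14 ⇒ 0x1E007 (P1/RW1/US1/PS0)
  lvl2: tbl 0x1E, slot 0 ⇒ 0x22007 (P1/RW1/US1/PS0)
  ✓ 0x22B65  — 3 lookups

Access #0 fault: NONE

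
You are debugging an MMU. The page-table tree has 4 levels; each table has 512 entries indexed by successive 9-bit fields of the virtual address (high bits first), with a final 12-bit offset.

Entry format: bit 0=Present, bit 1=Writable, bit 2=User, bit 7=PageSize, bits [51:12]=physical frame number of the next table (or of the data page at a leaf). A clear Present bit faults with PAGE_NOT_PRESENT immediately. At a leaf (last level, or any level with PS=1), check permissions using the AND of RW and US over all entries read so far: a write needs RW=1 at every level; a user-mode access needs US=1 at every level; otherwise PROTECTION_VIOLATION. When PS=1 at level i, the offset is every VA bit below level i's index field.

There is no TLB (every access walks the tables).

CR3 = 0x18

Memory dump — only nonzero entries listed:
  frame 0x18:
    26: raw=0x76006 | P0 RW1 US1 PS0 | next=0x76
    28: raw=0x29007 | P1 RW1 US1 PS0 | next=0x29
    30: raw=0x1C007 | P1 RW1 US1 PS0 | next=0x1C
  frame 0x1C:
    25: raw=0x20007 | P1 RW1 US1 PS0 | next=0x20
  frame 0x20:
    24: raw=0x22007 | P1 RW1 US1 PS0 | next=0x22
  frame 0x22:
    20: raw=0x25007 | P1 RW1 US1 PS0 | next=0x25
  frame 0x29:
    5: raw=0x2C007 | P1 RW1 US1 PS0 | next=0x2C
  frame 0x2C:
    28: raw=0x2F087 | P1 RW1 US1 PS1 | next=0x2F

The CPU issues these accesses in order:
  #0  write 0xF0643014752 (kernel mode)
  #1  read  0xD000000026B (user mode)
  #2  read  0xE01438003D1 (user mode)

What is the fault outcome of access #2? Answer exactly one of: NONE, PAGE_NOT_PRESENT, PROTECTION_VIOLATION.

Walk each access:
#0 VA=0xF0643014752 (w,kernel):
  [0] read 0x18 idx=30: raw=0x1C007 flags P=1 W=1 U=1 S=0
  [1] read 0x1C idx=25: raw=0x20007 flags P=1 W=1 U=1 S=0
  [2] read 0x20 idx=24: raw=0x22007 flags P=1 W=1 U=1 S=0
  [3] read 0x22 idx=20: raw=0x25007 flags P=1 W=1 U=1 S=0
  ⇒ phys 0x25752  [4 reads]
#1 VA=0xD000000026B (r,user):
  [0] read 0x18 idx=26: raw=0x76006 flags P=0 W=1 U=1 S=0
  ✗ PAGE_NOT_PRESENT  [1 reads]
#2 VA=0xE01438003D1 (r,user):
  [0] read 0x18 idx=28: raw=0x29007 flags P=1 W=1 U=1 S=0
  [1] read 0x29 idx=5: raw=0x2C007 flags P=1 W=1 U=1 S=0
  [2] read 0x2C idx=28: raw=0x2F087 flags P=1 W=1 U=1 S=1
  ⇒ phys 0x2F3D1 (huge @L2)  [3 reads]

Access #2 fault: NONE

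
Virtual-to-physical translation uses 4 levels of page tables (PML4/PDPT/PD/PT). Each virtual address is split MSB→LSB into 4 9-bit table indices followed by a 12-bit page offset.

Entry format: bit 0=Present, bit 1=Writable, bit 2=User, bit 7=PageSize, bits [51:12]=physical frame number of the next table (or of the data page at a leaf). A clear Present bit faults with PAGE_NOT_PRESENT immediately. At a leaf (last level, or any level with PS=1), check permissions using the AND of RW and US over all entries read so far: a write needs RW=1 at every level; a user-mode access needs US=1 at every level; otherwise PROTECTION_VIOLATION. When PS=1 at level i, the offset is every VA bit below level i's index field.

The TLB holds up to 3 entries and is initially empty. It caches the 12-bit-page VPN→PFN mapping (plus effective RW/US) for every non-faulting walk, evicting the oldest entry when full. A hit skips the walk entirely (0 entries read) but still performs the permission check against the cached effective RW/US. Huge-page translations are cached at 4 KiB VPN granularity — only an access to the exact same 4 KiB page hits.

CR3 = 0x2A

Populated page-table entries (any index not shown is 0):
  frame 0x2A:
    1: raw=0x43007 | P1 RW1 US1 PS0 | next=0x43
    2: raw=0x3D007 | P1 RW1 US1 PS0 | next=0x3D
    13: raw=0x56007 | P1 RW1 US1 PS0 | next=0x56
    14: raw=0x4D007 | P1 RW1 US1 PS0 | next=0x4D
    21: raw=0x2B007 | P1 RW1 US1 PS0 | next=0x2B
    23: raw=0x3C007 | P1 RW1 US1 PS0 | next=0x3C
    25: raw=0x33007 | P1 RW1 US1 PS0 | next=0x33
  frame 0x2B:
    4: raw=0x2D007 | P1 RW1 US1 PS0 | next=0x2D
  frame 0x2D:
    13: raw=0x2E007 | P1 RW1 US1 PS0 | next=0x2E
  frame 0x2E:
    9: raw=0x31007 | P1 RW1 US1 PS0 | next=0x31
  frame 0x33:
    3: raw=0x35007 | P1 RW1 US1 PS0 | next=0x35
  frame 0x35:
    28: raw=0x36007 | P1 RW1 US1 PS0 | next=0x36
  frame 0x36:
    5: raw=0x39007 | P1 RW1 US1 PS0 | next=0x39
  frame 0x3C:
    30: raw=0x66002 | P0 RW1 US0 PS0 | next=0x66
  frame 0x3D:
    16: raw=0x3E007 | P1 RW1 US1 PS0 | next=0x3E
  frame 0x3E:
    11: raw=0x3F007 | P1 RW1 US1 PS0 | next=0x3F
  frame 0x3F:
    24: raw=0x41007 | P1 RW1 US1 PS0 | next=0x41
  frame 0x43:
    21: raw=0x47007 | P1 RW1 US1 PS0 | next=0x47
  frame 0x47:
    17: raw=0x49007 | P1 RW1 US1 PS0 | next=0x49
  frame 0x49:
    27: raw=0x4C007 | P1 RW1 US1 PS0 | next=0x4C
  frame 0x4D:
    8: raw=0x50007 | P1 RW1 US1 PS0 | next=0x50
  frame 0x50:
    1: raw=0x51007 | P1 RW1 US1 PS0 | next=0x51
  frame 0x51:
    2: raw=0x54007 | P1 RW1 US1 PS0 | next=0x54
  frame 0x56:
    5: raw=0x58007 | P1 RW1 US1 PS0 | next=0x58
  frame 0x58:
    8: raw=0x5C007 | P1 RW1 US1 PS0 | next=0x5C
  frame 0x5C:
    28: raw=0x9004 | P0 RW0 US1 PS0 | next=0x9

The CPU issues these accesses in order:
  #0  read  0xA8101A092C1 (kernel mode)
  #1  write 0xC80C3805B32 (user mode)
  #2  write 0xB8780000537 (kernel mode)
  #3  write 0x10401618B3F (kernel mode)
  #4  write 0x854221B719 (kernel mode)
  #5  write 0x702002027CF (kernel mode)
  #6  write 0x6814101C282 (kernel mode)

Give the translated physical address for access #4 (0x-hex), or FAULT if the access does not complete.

Walk each access:
#0 VA=0xA8101A092C1 (r,kernel):
  [0] read 0x2A idx=21: raw=0x2B007 flags P=1 W=1 U=1 S=0
  [1] read 0x2B idx=4: raw=0x2D007 flags P=1 W=1 U=1 S=0
  [2] read 0x2D idx=13: raw=0x2E007 flags P=1 W=1 U=1 S=0
  [3] read 0x2E idx=9: raw=0x31007 flags P=1 W=1 U=1 S=0
  → PA=0x312C1  (4 entries read)
#1 VA=0xC80C3805B32 (w,user):
  [0] read 0x2A idx=25: raw=0x33007 flags P=1 W=1 U=1 S=0
  [1] read 0x33 idx=3: raw=0x35007 flags P=1 W=1 U=1 S=0
  [2] read 0x35 idx=28: raw=0x36007 flags P=1 W=1 U=1 S=0
  [3] read 0x36 idx=5: raw=0x39007 flags P=1 W=1 U=1 S=0
  → PA=0x39B32  (4 entries read)
#2 VA=0xB8780000537 (w,kernel):
  [0] read 0x2A idx=23: raw=0x3C007 flags P=1 W=1 U=1 S=0
  [1] read 0x3C idx=30: raw=0x66002 flags P=0 W=1 U=0 S=0
  → PAGE_NOT_PRESENT  (2 entries read)
#3 VA=0x10401618B3F (w,kernel):
  [0] read 0x2A idx=2: raw=0x3D007 flags P=1 W=1 U=1 S=0
  [1] read 0x3D idx=16: raw=0x3E007 flags P=1 W=1 U=1 S=0
  [2] read 0x3E idx=11: raw=0x3F007 flags P=1 W=1 U=1 S=0
  [3] read 0x3F idx=24: raw=0x41007 flags P=1 W=1 U=1 S=0
  → PA=0x41B3F  (4 entries read)
#4 VA=0x854221B719 (w,kernel):
  [0] read 0x2A idx=1: raw=0x43007 flags P=1 W=1 U=1 S=0
  [1] read 0x43 idx=21: raw=0x47007 flags P=1 W=1 U=1 S=0
  [2] read 0x47 idx=17: raw=0x49007 flags P=1 W=1 U=1 S=0
  [3] read 0x49 idx=27: raw=0x4C007 flags P=1 W=1 U=1 S=0
  → PA=0x4C719  (4 entries read)
#5 VA=0x702002027CF (w,kernel):
  [0] read 0x2A idx=14: raw=0x4D007 flags P=1 W=1 U=1 S=0
  [1] read 0x4D idx=8: raw=0x50007 flags P=1 W=1 U=1 S=0
  [2] read 0x50 idx=1: raw=0x51007 flags P=1 W=1 U=1 S=0
  [3] read 0x51 idx=2: raw=0x54007 flags P=1 W=1 U=1 S=0
  → PA=0x547CF  (4 entries read)
#6 VA=0x6814101C282 (w,kernel):
  [0] read 0x2A idx=13: raw=0x56007 flags P=1 W=1 U=1 S=0
  [1] read 0x56 idx=5: raw=0x58007 flags P=1 W=1 U=1 S=0
  [2] read 0x58 idx=8: raw=0x5C007 flags P=1 W=1 U=1 S=0
  [3] read 0x5C idx=28: raw=0x9004 flags P=0 W=0 U=1 S=0
  → PAGE_NOT_PRESENT  (4 entries read)

Access #4 PA: 0x4C719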